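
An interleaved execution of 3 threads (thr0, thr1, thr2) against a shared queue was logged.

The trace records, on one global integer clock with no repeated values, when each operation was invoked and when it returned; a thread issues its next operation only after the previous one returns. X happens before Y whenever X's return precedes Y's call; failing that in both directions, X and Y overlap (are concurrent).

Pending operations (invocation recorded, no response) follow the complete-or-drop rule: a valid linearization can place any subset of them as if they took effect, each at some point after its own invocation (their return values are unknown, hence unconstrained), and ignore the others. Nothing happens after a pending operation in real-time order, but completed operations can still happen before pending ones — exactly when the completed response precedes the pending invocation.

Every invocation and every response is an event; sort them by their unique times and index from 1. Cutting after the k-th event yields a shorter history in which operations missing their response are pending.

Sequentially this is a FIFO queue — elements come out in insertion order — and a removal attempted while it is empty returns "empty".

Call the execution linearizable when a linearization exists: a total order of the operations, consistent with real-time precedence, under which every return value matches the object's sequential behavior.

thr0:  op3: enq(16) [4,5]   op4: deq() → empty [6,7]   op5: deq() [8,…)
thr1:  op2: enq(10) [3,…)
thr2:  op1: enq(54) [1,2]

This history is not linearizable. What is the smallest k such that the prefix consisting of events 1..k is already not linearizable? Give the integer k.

7

events 1..6 are linearizable; a witness order is op1, op2, op3:
after step 1 (op1 enq(54)): queue <54>
after step 2 (op2 enq(10) (pending, included)): queue <54,10>
after step 3 (op3 enq(16)): queue <54,10,16>
at event 7 (op4's time-7 response) nothing linearizes any more
every completion of the 1 pending operation (op2) was checked; none linearizes
e.g. op1, op3, op4 (pending dropped): illegal at step 3, since op4 deq() → empty cannot apply there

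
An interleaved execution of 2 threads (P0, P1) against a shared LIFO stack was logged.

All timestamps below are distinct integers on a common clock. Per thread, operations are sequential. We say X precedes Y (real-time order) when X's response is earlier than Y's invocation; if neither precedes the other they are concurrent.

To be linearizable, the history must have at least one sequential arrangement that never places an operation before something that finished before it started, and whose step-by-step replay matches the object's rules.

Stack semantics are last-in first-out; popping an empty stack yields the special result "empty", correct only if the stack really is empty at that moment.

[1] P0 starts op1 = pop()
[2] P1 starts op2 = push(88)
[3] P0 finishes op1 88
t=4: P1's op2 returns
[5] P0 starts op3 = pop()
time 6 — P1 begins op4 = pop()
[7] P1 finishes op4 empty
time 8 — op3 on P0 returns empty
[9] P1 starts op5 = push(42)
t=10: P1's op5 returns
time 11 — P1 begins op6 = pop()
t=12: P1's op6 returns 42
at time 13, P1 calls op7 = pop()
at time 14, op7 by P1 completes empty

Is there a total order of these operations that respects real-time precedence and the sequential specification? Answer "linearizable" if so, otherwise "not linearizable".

linearizable

witness order: op2, op1, op3, op4, op5, op6, op7
after step 1 (op2 push(88)): stack <88>
after step 2 (op1 pop() → 88): stack <>
after step 3 (op3 pop() → empty): stack <>
after step 4 (op4 pop() → empty): stack <>
after step 5 (op5 push(42)): stack <42>
after step 6 (op6 pop() → 42): stack <>
after step 7 (op7 pop() → empty): stack <>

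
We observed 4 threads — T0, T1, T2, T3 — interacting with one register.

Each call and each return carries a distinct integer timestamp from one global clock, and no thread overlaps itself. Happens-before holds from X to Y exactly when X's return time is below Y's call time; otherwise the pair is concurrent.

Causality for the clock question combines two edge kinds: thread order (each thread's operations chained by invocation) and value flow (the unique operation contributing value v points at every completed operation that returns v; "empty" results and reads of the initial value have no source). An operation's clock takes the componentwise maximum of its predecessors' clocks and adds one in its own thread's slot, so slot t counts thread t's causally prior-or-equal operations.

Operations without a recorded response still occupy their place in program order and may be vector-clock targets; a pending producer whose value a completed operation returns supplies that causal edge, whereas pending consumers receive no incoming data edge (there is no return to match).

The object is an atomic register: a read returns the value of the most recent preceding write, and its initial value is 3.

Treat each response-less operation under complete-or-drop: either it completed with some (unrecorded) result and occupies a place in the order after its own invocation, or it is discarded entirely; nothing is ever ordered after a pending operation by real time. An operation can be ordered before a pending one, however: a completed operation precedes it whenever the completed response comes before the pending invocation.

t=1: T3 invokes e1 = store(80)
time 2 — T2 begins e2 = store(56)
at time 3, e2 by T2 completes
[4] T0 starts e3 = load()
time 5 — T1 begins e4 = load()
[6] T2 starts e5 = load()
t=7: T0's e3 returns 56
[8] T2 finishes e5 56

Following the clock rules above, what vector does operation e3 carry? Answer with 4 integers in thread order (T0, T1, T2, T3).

(1, 0, 1, 0)

e1, invoked 1, has no incoming edges; only T3's bump applies → (0, 0, 0, 1)
e2, invoked 2, has no incoming edges; only T2's bump applies → (0, 0, 1, 0)
e4, invoked 5, has no incoming edges; only T1's bump applies → (0, 1, 0, 0)
e5, invoked 6, takes VC(e2)=(0, 0, 1, 0) under max, adds 1 for T2 → (0, 0, 2, 0)
e3, invoked 4, takes VC(e2)=(0, 0, 1, 0) under max, adds 1 for T0 → (1, 0, 1, 0)
target: VC(e3) = (1, 0, 1, 0)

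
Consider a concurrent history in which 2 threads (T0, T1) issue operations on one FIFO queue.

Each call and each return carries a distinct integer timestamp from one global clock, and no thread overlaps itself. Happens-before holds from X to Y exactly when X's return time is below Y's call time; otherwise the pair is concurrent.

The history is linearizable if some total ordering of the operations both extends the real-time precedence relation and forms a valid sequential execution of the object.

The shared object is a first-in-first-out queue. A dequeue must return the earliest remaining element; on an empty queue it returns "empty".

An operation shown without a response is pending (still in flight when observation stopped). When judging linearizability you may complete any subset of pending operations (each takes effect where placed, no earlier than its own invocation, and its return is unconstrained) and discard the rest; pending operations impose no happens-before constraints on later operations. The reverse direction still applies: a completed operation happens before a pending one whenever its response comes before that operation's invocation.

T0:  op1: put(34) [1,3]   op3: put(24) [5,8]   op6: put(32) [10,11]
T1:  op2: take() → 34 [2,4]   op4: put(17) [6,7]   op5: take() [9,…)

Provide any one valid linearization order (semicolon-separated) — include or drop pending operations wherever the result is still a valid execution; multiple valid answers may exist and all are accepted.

after step 1 (op1 put(34)): queue <34>
after step 2 (op2 take() → 34): queue <>
after step 3 (op3 put(24)): queue <24>
after step 4 (op4 put(17)): queue <24,17>
after step 5 (op5 take() (pending, included)): queue <17>
after step 6 (op6 put(32)): queue <17,32>

op1; op2; op3; op4; op5; op6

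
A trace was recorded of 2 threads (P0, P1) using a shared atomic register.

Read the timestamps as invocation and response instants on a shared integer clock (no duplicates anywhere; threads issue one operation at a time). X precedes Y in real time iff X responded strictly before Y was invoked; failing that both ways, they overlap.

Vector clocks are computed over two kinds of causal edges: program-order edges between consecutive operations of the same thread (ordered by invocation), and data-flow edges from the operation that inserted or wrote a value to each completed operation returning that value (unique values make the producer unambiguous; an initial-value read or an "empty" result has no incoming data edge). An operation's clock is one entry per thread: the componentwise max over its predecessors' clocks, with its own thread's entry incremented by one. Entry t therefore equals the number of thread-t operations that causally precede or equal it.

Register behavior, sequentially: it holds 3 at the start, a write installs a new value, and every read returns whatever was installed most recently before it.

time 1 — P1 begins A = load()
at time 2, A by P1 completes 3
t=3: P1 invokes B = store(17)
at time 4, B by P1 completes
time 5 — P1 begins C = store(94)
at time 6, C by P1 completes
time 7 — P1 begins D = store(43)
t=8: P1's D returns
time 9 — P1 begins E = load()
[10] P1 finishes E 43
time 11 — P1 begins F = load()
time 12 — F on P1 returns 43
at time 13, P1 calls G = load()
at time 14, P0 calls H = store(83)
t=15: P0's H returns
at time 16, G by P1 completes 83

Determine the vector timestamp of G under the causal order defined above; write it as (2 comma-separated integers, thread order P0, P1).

A (invocation 1): nothing precedes it; P1's component alone gives (0, 1)
H (invocation 14): nothing precedes it; P0's component alone gives (1, 0)
invoked at 3, B merges VC(A)=(0, 1) and bumps P1's slot → (0, 2)
invoked at 5, C merges VC(B)=(0, 2) and bumps P1's slot → (0, 3)
invoked at 7, D merges VC(C)=(0, 3) and bumps P1's slot → (0, 4)
invoked at 9, E merges VC(D)=(0, 4) and bumps P1's slot → (0, 5)
invoked at 11, F merges VC(D)=(0, 4), VC(E)=(0, 5) and bumps P1's slot → (0, 6)
invoked at 13, G merges VC(F)=(0, 6), VC(H)=(1, 0) and bumps P1's slot → (1, 7)
target: VC(G) = (1, 7)

(1, 7)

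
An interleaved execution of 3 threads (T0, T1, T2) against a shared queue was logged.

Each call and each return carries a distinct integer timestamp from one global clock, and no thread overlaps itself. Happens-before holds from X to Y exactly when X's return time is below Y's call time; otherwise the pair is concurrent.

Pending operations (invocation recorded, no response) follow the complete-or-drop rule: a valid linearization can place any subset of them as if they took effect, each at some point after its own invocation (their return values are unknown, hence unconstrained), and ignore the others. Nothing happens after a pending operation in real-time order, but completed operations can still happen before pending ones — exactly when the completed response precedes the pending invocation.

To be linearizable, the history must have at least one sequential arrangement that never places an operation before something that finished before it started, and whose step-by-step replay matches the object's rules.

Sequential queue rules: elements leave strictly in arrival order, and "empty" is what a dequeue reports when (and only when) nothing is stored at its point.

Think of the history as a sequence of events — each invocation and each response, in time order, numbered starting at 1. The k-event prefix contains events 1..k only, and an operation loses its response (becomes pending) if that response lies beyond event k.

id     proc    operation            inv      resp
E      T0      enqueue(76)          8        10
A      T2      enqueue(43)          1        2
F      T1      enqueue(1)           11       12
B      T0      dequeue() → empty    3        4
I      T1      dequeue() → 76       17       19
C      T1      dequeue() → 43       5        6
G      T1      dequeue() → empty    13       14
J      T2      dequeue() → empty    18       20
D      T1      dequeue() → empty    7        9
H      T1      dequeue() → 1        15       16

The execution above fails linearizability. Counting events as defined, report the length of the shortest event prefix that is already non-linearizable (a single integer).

4

one valid order for events 1..3 is A:
step 1: A enqueue(43) — queue <43>
event 4 — B's response, time 4 — after it, nothing linearizes
take A, B: step 2 already fails, because B dequeue() → empty cannot occur there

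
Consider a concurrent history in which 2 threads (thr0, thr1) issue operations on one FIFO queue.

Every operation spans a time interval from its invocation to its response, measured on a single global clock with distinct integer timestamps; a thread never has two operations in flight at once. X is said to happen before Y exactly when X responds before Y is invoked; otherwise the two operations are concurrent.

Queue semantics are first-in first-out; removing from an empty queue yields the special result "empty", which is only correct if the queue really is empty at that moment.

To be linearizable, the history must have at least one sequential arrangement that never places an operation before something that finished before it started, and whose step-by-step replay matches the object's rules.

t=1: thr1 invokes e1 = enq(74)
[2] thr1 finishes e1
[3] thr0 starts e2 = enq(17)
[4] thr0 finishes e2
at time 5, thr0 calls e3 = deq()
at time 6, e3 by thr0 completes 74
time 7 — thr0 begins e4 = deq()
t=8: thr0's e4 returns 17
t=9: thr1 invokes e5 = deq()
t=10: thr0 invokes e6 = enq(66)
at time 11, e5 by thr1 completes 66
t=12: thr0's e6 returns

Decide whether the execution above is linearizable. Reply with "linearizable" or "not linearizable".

linearizable

one valid linearization: e1, e2, e3, e4, e6, e5
step 1: e1 enq(74) — queue <74>
step 2: e2 enq(17) — queue <74,17>
step 3: e3 deq() → 74 — queue <17>
step 4: e4 deq() → 17 — queue <>
step 5: e6 enq(66) — queue <66>
step 6: e5 deq() → 66 — queue <>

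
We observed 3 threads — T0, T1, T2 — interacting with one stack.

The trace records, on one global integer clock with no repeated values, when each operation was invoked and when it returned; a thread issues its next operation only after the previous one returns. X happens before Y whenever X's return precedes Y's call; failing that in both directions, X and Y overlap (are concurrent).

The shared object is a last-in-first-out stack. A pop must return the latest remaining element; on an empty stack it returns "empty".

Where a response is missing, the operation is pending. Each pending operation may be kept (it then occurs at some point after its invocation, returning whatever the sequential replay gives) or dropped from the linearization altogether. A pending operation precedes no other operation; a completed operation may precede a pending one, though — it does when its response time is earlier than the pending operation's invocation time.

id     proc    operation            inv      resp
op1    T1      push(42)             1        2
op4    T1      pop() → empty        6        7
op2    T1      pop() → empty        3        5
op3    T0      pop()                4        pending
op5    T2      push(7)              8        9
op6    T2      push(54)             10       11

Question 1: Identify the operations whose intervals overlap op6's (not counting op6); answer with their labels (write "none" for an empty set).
concurrent with op6 ([10,11]): every op whose interval crosses 10..11
op1 [1,2]: before
op2 [3,5]: before
op3 [4,…): concurrent
op4 [6,7]: before
op5 [8,9]: before

op3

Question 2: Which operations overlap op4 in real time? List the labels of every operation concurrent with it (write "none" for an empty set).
overlap test against op4 [6,7]: concurrent iff the interval meets 6..7
op1 [1,2]: before
op2 [3,5]: before
op3 [4,…): concurrent
op5 [8,9]: after
op6 [10,11]: after

op3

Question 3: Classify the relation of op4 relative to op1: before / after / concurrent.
op4 spans [6,7], op1 spans [1,2]
resp(op1)=2 < inv(op4)=6

after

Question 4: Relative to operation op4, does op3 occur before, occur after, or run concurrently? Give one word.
op3 spans [4,…), op4 spans [6,7]
the intervals overlap in both directions

concurrent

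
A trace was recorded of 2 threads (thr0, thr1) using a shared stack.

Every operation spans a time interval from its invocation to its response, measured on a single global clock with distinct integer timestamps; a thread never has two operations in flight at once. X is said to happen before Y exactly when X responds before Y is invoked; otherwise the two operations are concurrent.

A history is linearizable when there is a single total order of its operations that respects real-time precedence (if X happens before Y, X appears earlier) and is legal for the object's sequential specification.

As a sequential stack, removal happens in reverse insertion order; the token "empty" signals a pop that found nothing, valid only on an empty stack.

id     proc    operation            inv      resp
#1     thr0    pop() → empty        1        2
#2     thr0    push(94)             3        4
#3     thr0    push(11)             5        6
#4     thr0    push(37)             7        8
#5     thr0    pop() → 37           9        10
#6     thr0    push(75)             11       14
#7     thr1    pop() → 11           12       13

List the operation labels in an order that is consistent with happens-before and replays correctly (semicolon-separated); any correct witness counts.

step 1: #1 pop() → empty — stack <>
step 2: #2 push(94) — stack <94>
step 3: #3 push(11) — stack <94,11>
step 4: #4 push(37) — stack <94,11,37>
step 5: #5 pop() → 37 — stack <94,11>
step 6: #7 pop() → 11 — stack <94>
step 7: #6 push(75) — stack <94,75>

#1; #2; #3; #4; #5; #7; #6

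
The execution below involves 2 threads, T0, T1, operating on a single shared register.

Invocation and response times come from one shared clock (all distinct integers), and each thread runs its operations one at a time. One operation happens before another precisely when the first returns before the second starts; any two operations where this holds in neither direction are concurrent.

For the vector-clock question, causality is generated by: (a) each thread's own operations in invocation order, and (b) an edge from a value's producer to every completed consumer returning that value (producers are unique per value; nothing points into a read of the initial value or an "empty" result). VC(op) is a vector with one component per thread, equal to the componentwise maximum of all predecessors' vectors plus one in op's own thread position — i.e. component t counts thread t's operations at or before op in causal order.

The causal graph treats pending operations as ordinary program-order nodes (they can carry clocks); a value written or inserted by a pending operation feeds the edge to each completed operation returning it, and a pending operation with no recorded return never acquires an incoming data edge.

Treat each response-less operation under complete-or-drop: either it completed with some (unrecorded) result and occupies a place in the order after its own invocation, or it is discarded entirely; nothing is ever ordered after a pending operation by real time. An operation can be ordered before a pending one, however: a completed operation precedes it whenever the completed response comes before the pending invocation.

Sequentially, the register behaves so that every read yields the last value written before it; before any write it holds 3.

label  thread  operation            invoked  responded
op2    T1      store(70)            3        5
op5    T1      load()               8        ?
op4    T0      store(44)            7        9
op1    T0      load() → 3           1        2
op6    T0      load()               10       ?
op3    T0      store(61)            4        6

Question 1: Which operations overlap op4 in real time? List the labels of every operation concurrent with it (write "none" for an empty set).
overlap test against op4 [7,9]: concurrent iff the interval meets 7..9
op1 [1,2]: before
op2 [3,5]: before
op3 [4,6]: before
op5 [8,…): concurrent
op6 [10,…): after

op5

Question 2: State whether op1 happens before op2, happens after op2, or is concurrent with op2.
op1 spans [1,2], op2 spans [3,5]
resp(op1)=2 < inv(op2)=3

before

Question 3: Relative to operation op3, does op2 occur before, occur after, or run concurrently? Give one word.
op2 spans [3,5], op3 spans [4,6]
the intervals overlap in both directions

concurrent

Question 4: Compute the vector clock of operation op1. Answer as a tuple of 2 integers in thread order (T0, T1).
no predecessors for op2 (invoked 3): T1 increments from zero → (0, 1)
no predecessors for op1 (invoked 1): T0 increments from zero → (1, 0)
invoked at 8, op5 merges VC(op2)=(0, 1) and bumps T1's slot → (0, 2)
invoked at 4, op3 merges VC(op1)=(1, 0) and bumps T0's slot → (2, 0)
invoked at 7, op4 merges VC(op3)=(2, 0) and bumps T0's slot → (3, 0)
invoked at 10, op6 merges VC(op4)=(3, 0) and bumps T0's slot → (4, 0)
target: VC(op1) = (1, 0)

(1, 0)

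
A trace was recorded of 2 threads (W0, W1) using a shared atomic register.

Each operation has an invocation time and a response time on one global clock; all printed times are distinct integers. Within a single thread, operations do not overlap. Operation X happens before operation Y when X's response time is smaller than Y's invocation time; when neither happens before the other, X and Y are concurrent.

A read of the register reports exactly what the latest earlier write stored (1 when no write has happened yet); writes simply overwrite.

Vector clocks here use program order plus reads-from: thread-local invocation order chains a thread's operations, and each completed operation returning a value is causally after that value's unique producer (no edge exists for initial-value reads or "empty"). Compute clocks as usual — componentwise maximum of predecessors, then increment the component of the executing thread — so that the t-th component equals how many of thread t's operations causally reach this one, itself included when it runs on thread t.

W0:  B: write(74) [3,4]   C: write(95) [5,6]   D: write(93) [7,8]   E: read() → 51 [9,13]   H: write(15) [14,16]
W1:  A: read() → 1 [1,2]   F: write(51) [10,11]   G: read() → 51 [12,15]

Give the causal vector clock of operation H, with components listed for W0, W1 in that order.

(5, 2)

A (invocation 1): nothing precedes it; W1's component alone gives (0, 1)
B (invocation 3): nothing precedes it; W0's component alone gives (1, 0)
F, invoked 10, takes VC(A)=(0, 1) under max, adds 1 for W1 → (0, 2)
C, invoked 5, takes VC(B)=(1, 0) under max, adds 1 for W0 → (2, 0)
G, invoked 12, takes VC(F)=(0, 2) under max, adds 1 for W1 → (0, 3)
D, invoked 7, takes VC(C)=(2, 0) under max, adds 1 for W0 → (3, 0)
E, invoked 9, takes VC(D)=(3, 0), VC(F)=(0, 2) under max, adds 1 for W0 → (4, 2)
H, invoked 14, takes VC(E)=(4, 2) under max, adds 1 for W0 → (5, 2)
target: VC(H) = (5, 2)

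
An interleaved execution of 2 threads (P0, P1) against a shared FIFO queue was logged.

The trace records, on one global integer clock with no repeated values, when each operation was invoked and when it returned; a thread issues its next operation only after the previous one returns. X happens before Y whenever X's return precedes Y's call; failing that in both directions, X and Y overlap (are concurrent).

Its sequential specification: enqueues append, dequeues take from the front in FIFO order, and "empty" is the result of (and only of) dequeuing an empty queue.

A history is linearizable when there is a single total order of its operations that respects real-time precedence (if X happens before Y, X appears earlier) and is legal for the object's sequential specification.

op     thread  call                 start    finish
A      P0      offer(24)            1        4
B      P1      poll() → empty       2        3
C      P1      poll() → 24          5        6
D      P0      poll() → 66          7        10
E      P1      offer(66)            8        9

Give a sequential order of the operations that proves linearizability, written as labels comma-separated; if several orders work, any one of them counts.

B, A, C, E, D

after step 1 (B poll() → empty): queue <>
after step 2 (A offer(24)): queue <24>
after step 3 (C poll() → 24): queue <>
after step 4 (E offer(66)): queue <66>
after step 5 (D poll() → 66): queue <>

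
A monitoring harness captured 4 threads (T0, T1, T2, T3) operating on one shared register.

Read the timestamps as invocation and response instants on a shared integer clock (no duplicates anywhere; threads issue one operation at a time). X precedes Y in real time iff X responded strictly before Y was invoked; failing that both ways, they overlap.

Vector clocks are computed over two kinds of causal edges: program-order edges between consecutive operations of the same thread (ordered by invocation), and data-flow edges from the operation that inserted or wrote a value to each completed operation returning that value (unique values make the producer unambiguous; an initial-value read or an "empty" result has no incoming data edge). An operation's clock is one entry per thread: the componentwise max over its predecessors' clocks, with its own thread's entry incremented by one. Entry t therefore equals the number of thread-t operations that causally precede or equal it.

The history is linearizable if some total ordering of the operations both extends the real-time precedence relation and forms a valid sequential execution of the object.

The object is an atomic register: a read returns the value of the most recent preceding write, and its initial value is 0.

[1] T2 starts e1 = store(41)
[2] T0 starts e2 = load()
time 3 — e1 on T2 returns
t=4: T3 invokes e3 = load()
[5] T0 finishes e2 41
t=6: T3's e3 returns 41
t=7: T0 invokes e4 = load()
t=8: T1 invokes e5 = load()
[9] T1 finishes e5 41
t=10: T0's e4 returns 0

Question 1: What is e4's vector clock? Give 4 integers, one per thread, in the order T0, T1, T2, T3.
Answer: (2, 0, 1, 0)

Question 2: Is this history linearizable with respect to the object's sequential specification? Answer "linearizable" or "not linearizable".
not linearizable

cut after 9 events: linearizable; cut after 10 events (e4 responds, time 10): not linearizable
real-time-consistent orders of the 5 completed operations: 6 — all fail the register replay
e.g. e1, e2, e3, e4, e5: illegal at step 4, since e4 load() → 0 cannot apply there
e.g. e1, e2, e3, e5, e4: illegal at step 5, since e4 load() → 0 cannot apply there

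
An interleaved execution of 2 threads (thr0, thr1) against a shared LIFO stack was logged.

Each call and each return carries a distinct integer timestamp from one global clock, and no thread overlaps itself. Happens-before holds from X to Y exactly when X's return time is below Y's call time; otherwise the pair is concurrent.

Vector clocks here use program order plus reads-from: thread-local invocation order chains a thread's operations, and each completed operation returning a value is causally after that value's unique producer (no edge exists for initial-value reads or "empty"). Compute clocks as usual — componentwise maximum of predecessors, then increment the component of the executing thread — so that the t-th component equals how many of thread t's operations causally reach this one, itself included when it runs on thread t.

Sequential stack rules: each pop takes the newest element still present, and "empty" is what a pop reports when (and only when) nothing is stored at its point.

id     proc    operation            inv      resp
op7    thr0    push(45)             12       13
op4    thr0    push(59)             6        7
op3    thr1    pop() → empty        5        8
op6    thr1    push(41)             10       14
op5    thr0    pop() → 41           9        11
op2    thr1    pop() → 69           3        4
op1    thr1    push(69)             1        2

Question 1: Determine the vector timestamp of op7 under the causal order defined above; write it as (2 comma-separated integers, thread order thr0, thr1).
(3, 4)

VC(op1, invoked at 1): no causal predecessors; +1 on thr1 → (0, 1)
VC(op4, invoked at 6): no causal predecessors; +1 on thr0 → (1, 0)
from VC(op1)=(0, 1), op2 (invoked 3) maxes components and bumps thr1 → (0, 2)
from VC(op2)=(0, 2), op3 (invoked 5) maxes components and bumps thr1 → (0, 3)
from VC(op3)=(0, 3), op6 (invoked 10) maxes components and bumps thr1 → (0, 4)
from VC(op4)=(1, 0), VC(op6)=(0, 4), op5 (invoked 9) maxes components and bumps thr0 → (2, 4)
from VC(op5)=(2, 4), op7 (invoked 12) maxes components and bumps thr0 → (3, 4)
target: VC(op7) = (3, 4)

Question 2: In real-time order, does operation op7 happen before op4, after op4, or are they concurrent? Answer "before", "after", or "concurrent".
after

op7 spans [12,13], op4 spans [6,7]
resp(op4)=7 < inv(op7)=12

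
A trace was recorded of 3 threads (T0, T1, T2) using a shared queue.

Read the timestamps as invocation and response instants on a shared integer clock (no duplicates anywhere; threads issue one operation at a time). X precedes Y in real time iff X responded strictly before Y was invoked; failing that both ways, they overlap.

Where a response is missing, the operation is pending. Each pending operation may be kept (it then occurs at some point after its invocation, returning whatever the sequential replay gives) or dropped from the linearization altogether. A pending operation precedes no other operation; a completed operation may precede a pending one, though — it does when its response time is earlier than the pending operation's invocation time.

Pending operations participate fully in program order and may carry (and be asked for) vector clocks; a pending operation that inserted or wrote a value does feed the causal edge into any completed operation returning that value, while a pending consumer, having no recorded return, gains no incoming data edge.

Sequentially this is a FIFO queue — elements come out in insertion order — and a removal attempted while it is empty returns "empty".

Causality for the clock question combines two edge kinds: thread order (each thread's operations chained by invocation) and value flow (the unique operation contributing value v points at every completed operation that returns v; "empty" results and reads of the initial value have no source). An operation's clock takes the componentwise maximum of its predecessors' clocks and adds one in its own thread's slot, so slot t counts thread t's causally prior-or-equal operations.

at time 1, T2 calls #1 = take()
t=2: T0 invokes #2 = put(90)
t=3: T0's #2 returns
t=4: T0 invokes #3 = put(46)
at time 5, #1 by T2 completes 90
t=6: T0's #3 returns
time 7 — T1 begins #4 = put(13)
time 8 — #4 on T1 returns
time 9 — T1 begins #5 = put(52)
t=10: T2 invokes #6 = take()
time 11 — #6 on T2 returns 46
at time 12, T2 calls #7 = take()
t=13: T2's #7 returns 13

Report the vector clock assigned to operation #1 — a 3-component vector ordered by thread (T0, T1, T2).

(1, 0, 1)

#4, invoked 7, has no incoming edges; only T1's bump applies → (0, 1, 0)
#2, invoked 2, has no incoming edges; only T0's bump applies → (1, 0, 0)
VC(#5, invoked at 9): max of VC(#4)=(0, 1, 0), then +1 on thread T1 → (0, 2, 0)
VC(#1, invoked at 1): max of VC(#2)=(1, 0, 0), then +1 on thread T2 → (1, 0, 1)
VC(#3, invoked at 4): max of VC(#2)=(1, 0, 0), then +1 on thread T0 → (2, 0, 0)
VC(#6, invoked at 10): max of VC(#1)=(1, 0, 1), VC(#3)=(2, 0, 0), then +1 on thread T2 → (2, 0, 2)
VC(#7, invoked at 12): max of VC(#4)=(0, 1, 0), VC(#6)=(2, 0, 2), then +1 on thread T2 → (2, 1, 3)
target: VC(#1) = (1, 0, 1)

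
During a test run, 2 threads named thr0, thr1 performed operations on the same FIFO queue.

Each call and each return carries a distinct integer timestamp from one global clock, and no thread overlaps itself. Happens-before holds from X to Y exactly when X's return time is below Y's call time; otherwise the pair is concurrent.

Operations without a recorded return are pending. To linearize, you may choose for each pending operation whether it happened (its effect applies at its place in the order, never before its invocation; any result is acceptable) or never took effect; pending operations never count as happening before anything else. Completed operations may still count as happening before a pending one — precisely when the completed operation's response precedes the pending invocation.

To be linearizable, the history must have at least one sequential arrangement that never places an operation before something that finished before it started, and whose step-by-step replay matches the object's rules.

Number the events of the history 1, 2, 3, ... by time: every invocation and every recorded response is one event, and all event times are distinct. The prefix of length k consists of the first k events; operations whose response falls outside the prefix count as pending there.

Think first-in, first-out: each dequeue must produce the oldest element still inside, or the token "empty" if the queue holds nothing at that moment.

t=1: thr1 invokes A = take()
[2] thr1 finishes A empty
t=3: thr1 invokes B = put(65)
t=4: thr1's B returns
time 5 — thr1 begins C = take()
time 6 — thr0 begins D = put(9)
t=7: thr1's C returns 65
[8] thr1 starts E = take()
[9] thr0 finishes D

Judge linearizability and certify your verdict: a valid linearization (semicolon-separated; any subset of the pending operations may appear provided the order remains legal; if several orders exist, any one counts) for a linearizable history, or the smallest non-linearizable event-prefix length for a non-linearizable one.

1. A take() → empty, leaving queue <>
2. B put(65), leaving queue <65>
3. C take() → 65, leaving queue <>
4. D put(9), leaving queue <9>

linearizable — witness: A; B; C; D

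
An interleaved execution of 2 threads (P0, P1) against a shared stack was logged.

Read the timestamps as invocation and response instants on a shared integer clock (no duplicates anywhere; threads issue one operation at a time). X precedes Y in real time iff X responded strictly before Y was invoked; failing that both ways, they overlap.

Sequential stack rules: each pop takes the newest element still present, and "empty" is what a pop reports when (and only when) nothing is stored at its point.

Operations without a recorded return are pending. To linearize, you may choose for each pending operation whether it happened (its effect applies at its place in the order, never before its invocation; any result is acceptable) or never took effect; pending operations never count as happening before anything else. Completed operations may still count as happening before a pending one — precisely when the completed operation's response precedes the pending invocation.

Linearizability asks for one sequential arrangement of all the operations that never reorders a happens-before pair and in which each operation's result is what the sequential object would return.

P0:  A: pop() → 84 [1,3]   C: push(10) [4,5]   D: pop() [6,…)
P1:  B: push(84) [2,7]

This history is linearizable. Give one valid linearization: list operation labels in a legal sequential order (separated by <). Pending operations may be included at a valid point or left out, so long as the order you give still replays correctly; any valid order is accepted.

1. B push(84), leaving stack <84>
2. A pop() → 84, leaving stack <>
3. C push(10), leaving stack <10>

B < A < C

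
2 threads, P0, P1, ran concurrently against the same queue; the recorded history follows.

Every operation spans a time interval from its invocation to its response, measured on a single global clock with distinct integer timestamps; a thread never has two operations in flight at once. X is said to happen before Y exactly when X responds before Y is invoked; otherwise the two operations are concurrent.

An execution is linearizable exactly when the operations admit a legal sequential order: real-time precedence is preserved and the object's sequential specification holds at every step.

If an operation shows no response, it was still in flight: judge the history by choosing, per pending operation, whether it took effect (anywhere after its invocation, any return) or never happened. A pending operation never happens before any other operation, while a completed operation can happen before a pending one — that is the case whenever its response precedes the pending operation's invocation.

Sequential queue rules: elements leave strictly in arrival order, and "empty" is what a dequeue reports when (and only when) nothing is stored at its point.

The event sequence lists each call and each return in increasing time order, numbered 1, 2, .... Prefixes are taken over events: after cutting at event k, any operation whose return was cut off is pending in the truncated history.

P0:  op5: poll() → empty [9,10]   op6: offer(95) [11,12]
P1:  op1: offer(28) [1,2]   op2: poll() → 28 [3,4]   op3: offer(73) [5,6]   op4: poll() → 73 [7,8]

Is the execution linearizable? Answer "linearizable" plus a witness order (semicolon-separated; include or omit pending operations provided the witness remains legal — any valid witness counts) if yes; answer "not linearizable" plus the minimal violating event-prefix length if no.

1. op1 offer(28), leaving queue <28>
2. op2 poll() → 28, leaving queue <>
3. op3 offer(73), leaving queue <73>
4. op4 poll() → 73, leaving queue <>
5. op5 poll() → empty, leaving queue <>
6. op6 offer(95), leaving queue <95>

linearizable — witness: op1; op2; op3; op4; op5; op6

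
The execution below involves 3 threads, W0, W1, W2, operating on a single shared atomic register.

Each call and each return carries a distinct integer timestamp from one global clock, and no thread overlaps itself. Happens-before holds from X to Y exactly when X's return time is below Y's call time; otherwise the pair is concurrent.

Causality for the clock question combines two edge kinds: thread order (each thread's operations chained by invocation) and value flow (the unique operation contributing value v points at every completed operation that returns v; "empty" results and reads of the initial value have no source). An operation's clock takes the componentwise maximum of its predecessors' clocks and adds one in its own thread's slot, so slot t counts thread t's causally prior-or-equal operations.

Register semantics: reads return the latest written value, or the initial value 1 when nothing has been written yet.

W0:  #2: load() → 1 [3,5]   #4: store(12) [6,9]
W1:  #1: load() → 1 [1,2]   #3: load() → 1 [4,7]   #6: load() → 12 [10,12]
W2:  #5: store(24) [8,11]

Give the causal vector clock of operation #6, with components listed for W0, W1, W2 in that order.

(2, 3, 0)

#5, invoked 8, has no incoming edges; only W2's bump applies → (0, 0, 1)
#1, invoked 1, has no incoming edges; only W1's bump applies → (0, 1, 0)
#2, invoked 3, has no incoming edges; only W0's bump applies → (1, 0, 0)
#3 (invocation 4): componentwise max over VC(#1)=(0, 1, 0), +1 at W1, giving (0, 2, 0)
#4 (invocation 6): componentwise max over VC(#2)=(1, 0, 0), +1 at W0, giving (2, 0, 0)
#6 (invocation 10): componentwise max over VC(#3)=(0, 2, 0), VC(#4)=(2, 0, 0), +1 at W1, giving (2, 3, 0)
target: VC(#6) = (2, 3, 0)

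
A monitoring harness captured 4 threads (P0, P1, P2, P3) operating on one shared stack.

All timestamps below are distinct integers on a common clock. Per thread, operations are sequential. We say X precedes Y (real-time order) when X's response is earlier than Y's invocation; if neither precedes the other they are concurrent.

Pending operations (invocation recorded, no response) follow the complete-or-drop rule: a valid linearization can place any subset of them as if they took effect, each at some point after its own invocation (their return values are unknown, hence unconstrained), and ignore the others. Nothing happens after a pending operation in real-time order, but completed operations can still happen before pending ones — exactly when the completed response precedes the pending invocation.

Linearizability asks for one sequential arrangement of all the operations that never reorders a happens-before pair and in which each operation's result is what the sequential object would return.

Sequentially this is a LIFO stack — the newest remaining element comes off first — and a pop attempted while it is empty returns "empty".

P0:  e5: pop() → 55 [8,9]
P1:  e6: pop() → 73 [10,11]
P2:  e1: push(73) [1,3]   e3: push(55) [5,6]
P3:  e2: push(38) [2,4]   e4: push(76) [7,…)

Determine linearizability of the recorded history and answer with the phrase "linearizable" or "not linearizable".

linearizable

one valid linearization: e2, e1, e3, e5, e6
after step 1 (e2 push(38)): stack <38>
after step 2 (e1 push(73)): stack <38,73>
after step 3 (e3 push(55)): stack <38,73,55>
after step 4 (e5 pop() → 55): stack <38,73>
after step 5 (e6 pop() → 73): stack <38>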